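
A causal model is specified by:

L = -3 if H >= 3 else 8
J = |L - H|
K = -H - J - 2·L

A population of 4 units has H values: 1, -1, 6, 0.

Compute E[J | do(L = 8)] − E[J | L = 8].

-1.5

Under do(L=8), L's equation is replaced by L=8 for every unit. Per-unit J: 7, 9, 2, 8. Mean = 6.5.
Conditioning on L=8 selects the 3 unit(s) with H ∈ {1, -1, 0}. Their J values: 7, 9, 8. Mean = 8.
Difference = 6.5 − 8 = -1.5.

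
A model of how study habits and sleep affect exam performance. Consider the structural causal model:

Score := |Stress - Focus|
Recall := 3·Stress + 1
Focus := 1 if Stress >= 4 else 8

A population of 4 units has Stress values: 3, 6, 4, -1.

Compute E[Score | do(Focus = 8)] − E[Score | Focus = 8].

-2

The intervention sets Focus=8 in all 4 units regardless of Stress. Recomputing Score per unit gives 5, 2, 4, 9; average 5.
Conditioning on Focus=8 selects the 2 unit(s) with Stress ∈ {3, -1}. Their Score values: 5, 9. Mean = 7.
Difference = 5 − 7 = -2.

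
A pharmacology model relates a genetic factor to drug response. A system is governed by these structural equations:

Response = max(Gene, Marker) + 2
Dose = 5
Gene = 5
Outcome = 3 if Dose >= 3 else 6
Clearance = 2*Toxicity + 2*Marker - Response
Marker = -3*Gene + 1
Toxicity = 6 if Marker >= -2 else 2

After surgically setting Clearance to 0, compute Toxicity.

do(Clearance=0) replaces the equation Clearance = 2*Toxicity + 2*Marker - Response with the constant Clearance = 0.
Since Toxicity is not a descendant of the intervened variable, it is unaffected.
Marker = -3*Gene + 1  [with Gene=5]  = -14
Toxicity = 6 if Marker >= -2 else 2  [with Marker=-14]  = 2

2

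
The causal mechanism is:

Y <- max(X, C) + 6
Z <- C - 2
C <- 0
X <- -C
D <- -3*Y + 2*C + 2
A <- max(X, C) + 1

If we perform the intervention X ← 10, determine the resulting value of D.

Under do(X=10), the mechanism X <- -C is discarded; X is fixed at 10.
Y = max(X, C) + 6  [with X=10, C=0]  = 16
D = -3*Y + 2*C + 2  [with Y=16, C=0]  = -46

-46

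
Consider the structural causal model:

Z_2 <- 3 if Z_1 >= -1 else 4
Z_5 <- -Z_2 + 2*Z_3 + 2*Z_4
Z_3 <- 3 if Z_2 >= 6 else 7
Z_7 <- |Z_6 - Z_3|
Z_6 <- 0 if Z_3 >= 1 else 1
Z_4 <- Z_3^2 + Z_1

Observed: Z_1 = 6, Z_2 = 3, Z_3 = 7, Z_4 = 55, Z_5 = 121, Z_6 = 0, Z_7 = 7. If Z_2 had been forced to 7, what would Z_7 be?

3

Under do(Z_2=7), the mechanism Z_2 <- 3 if Z_1 >= -1 else 4 is discarded; Z_2 is fixed at 7.
Z_3 = 3 if Z_2 >= 6 else 7  [with Z_2=7]  = 3
Z_6 = 0 if Z_3 >= 1 else 1  [with Z_3=3]  = 0
Z_7 = |Z_6 - Z_3|  [with Z_6=0, Z_3=3]  = 3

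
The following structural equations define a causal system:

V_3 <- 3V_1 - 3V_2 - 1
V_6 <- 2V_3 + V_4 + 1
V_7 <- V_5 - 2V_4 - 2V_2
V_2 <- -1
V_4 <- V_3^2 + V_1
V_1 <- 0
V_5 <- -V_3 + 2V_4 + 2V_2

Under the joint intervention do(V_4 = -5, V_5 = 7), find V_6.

0

The joint intervention fixes V_4 = -5, V_5 = 7, removing each variable's own equation.
V_3 = 3V_1 - 3V_2 - 1  [with V_1=0, V_2=-1]  = 2
V_6 = 2V_3 + V_4 + 1  [with V_3=2, V_4=-5]  = 0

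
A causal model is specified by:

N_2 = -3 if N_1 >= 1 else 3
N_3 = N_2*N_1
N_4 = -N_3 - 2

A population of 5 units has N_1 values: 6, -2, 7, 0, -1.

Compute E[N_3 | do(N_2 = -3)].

-6

Every unit gets N_2=-3 under the intervention. N_3 values become -18, 6, -21, 0, 3; E[N_3|do(N_2=-3)] = -6.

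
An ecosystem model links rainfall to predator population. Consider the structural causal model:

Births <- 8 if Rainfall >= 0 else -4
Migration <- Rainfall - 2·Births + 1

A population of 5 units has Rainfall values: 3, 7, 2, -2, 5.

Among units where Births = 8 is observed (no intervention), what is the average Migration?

Observing Births=8 restricts to units where Births's equation naturally yields 8: Rainfall ∈ {3, 7, 2, 5}. In that subpopulation Migration = -12, -8, -13, -10, mean -10.75.

-10.75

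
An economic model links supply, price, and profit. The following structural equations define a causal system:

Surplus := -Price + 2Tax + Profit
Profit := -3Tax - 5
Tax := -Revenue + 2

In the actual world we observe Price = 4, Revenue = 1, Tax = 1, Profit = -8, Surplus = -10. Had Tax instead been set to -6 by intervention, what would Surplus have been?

do(Tax=-6) replaces the equation Tax := -Revenue + 2 with the constant Tax = -6.
Profit = -3Tax - 5  [with Tax=-6]  = 13
Surplus = -Price + 2Tax + Profit  [with Price=4, Tax=-6, Profit=13]  = -3

-3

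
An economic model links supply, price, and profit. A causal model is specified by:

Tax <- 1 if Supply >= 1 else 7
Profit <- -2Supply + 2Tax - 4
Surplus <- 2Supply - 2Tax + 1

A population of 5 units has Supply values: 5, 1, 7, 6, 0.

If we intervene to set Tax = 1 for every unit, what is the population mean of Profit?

Every unit gets Tax=1 under the intervention. Profit values become -12, -4, -16, -14, -2; E[Profit|do(Tax=1)] = -9.6.

-9.6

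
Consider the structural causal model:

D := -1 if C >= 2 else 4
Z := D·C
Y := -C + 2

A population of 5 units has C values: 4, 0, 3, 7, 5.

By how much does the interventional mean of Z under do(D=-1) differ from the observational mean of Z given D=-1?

0.95

do(D=-1) breaks D's dependence on C. With D=-1 fixed, Z across the units is -4, 0, -3, -7, -5, mean -3.8.
Conditioning on D=-1 selects the 4 unit(s) with C ∈ {4, 3, 7, 5}. Their Z values: -4, -3, -7, -5. Mean = -4.75.
Difference = -3.8 − (-4.75) = 0.95.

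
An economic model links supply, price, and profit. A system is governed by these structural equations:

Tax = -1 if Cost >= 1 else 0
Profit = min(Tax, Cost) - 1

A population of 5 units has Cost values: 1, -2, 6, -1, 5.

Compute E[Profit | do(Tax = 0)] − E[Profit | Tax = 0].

0.9

do(Tax=0) breaks Tax's dependence on Cost. With Tax=0 fixed, Profit across the units is -1, -3, -1, -2, -1, mean -1.6.
E[Profit|Tax=0] averages over only the 2 units with Tax=0 (Cost = -2, -1): Profit = -3, -2, mean -2.5.
Difference = -1.6 − (-2.5) = 0.9.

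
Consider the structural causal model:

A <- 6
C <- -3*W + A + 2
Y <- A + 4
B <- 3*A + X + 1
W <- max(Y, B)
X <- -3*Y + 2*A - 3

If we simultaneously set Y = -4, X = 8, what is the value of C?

Under do(Y = -4, X = 8), each intervened variable's structural equation is replaced by its fixed value.
B = 3*A + X + 1  [with A=6, X=8]  = 27
W = max(Y, B)  [with Y=-4, B=27]  = 27
C = -3*W + A + 2  [with W=27, A=6]  = -73

-73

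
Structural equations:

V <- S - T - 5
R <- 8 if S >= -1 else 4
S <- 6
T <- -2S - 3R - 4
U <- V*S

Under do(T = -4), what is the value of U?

30

do(T=-4) replaces the equation T <- -2S - 3R - 4 with the constant T = -4.
V = S - T - 5  [with S=6, T=-4]  = 5
U = V*S  [with V=5, S=6]  = 30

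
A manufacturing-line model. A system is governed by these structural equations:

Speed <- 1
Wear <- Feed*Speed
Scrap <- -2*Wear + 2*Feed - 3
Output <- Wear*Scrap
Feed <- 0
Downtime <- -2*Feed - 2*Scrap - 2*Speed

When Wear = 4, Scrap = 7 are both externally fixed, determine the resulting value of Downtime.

Setting Wear = 4, Scrap = 7 by intervention discards those variables' equations.
Downtime = -2*Feed - 2*Scrap - 2*Speed  [with Feed=0, Scrap=7, Speed=1]  = -16

-16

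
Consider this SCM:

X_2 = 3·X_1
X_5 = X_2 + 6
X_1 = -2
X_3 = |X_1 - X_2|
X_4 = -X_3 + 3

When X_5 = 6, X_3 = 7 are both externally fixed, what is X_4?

Under do(X_5 = 6, X_3 = 7), each intervened variable's structural equation is replaced by its fixed value.
X_4 = -X_3 + 3  [with X_3=7]  = -4

-4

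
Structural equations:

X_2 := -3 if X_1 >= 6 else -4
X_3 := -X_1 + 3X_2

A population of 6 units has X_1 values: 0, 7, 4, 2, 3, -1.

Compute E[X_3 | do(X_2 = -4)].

-14.5

Every unit gets X_2=-4 under the intervention. X_3 values become -12, -19, -16, -14, -15, -11; E[X_3|do(X_2=-4)] = -14.5.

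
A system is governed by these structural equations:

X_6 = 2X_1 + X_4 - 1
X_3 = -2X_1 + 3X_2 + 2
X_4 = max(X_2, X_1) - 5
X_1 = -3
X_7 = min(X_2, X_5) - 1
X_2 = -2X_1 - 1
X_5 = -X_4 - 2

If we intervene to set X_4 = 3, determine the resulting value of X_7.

The intervention breaks the incoming arrows to X_4: X_4 = max(X_2, X_1) - 5 no longer applies, and X_4 = 3.
X_2 = -2X_1 - 1  [with X_1=-3]  = 5
X_5 = -X_4 - 2  [with X_4=3]  = -5
X_7 = min(X_2, X_5) - 1  [with X_2=5, X_5=-5]  = -6

-6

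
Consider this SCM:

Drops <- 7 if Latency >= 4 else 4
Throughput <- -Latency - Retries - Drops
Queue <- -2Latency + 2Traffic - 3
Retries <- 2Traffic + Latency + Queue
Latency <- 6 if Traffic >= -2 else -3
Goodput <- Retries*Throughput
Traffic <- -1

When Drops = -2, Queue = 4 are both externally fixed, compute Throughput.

-12

The joint intervention fixes Drops = -2, Queue = 4, removing each variable's own equation.
Latency = 6 if Traffic >= -2 else -3  [with Traffic=-1]  = 6
Retries = 2Traffic + Latency + Queue  [with Traffic=-1, Latency=6, Queue=4]  = 8
Throughput = -Latency - Retries - Drops  [with Latency=6, Retries=8, Drops=-2]  = -12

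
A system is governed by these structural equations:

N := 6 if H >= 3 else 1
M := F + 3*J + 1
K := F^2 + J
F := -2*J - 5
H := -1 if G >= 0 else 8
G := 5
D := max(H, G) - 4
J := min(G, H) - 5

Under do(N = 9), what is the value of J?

-6

do(N=9) replaces the equation N := 6 if H >= 3 else 1 with the constant N = 9.
J is not downstream of the intervention, so its value is determined by the original equations.
H = -1 if G >= 0 else 8  [with G=5]  = -1
J = min(G, H) - 5  [with G=5, H=-1]  = -6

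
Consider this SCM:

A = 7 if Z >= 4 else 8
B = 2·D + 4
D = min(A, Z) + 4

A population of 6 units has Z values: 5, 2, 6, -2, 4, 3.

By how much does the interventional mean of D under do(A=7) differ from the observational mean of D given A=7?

Every unit gets A=7 under the intervention. D values become 9, 6, 10, 2, 8, 7; E[D|do(A=7)] = 7.
E[D|A=7] averages over only the 3 units with A=7 (Z = 5, 6, 4): D = 9, 10, 8, mean 9.
Difference = 7 − 9 = -2.

-2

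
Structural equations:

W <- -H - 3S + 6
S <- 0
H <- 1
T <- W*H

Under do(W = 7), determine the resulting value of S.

0

Under do(W=7), the mechanism W <- -H - 3S + 6 is discarded; W is fixed at 7.
S is not downstream of the intervention, so its value is determined by the original equations.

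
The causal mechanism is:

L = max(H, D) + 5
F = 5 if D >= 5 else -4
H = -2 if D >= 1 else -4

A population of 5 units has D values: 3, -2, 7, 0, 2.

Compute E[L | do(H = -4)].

7

The intervention sets H=-4 in all 5 units regardless of D. Recomputing L per unit gives 8, 3, 12, 5, 7; average 7.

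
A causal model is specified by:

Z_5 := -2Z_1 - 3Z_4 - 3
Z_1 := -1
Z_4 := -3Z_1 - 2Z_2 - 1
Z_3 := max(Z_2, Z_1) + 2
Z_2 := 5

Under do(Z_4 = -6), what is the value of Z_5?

Intervening sets Z_4 = -6 and removes its equation (Z_4 := -3Z_1 - 2Z_2 - 1).
Z_5 = -2Z_1 - 3Z_4 - 3  [with Z_1=-1, Z_4=-6]  = 17

17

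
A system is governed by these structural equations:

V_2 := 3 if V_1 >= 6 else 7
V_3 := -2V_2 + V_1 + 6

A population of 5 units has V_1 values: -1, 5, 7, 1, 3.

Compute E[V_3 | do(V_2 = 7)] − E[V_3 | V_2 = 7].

The intervention sets V_2=7 in all 5 units regardless of V_1. Recomputing V_3 per unit gives -9, -3, -1, -7, -5; average -5.
Observing V_2=7 restricts to units where V_2's equation naturally yields 7: V_1 ∈ {-1, 5, 1, 3}. In that subpopulation V_3 = -9, -3, -7, -5, mean -6.
Difference = -5 − (-6) = 1.

1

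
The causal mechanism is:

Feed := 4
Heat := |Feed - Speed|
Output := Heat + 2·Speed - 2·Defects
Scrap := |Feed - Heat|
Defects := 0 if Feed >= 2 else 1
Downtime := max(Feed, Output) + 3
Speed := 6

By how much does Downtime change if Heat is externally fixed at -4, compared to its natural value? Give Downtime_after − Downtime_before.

The intervention breaks the incoming arrows to Heat: Heat := |Feed - Speed| no longer applies, and Heat = -4.
Defects = 0 if Feed >= 2 else 1  [with Feed=4]  = 0
Output = Heat + 2·Speed - 2·Defects  [with Heat=-4, Speed=6, Defects=0]  = 8
Downtime = max(Feed, Output) + 3  [with Feed=4, Output=8]  = 11
Without intervention: Heat = |Feed - Speed|  [with Feed=4, Speed=6]  = 2; Defects = 0 if Feed >= 2 else 1  [with Feed=4]  = 0; Output = Heat + 2·Speed - 2·Defects  [with Heat=2, Speed=6, Defects=0]  = 14; Downtime = max(Feed, Output) + 3  [with Feed=4, Output=14]  = 17.
Change = 11 − 17 = -6.

-6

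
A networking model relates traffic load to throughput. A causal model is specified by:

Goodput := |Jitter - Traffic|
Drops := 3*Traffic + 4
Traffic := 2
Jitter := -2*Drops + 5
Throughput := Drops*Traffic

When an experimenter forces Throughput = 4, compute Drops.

The intervention breaks the incoming arrows to Throughput: Throughput := Drops*Traffic no longer applies, and Throughput = 4.
Since Drops is not a descendant of the intervened variable, it is unaffected.
Drops = 3*Traffic + 4  [with Traffic=2]  = 10

10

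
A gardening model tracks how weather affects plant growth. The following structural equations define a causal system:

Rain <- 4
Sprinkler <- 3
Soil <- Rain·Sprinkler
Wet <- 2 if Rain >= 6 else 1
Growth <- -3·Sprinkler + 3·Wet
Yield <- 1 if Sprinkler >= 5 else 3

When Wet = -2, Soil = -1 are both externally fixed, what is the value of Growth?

-15

The joint intervention fixes Wet = -2, Soil = -1, removing each variable's own equation.
Growth = -3·Sprinkler + 3·Wet  [with Sprinkler=3, Wet=-2]  = -15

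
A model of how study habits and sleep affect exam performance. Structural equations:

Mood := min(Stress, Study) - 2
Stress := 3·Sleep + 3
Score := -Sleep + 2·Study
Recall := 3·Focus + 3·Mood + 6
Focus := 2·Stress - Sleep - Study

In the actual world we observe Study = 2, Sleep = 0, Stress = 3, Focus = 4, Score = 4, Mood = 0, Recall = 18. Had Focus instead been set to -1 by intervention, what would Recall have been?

3

The intervention breaks the incoming arrows to Focus: Focus := 2·Stress - Sleep - Study no longer applies, and Focus = -1.
Stress = 3·Sleep + 3  [with Sleep=0]  = 3
Mood = min(Stress, Study) - 2  [with Stress=3, Study=2]  = 0
Recall = 3·Focus + 3·Mood + 6  [with Focus=-1, Mood=0]  = 3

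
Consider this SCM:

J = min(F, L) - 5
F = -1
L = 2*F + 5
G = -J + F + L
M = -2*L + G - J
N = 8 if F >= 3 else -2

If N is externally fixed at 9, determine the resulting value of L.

Under do(N=9), the mechanism N = 8 if F >= 3 else -2 is discarded; N is fixed at 9.
Since L is not a descendant of the intervened variable, it is unaffected.
L = 2*F + 5  [with F=-1]  = 3

3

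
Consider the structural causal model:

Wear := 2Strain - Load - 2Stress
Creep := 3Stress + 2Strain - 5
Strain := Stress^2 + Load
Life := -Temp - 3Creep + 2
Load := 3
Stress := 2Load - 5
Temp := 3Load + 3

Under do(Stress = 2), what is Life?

-55

Under do(Stress=2), the mechanism Stress := 2Load - 5 is discarded; Stress is fixed at 2.
Strain = Stress^2 + Load  [with Stress=2, Load=3]  = 7
Temp = 3Load + 3  [with Load=3]  = 12
Creep = 3Stress + 2Strain - 5  [with Stress=2, Strain=7]  = 15
Life = -Temp - 3Creep + 2  [with Temp=12, Creep=15]  = -55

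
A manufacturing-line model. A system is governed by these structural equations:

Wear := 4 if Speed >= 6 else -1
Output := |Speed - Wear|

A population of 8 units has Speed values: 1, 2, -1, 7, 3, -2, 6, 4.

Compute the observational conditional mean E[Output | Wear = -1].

Observing Wear=-1 restricts to units where Wear's equation naturally yields -1: Speed ∈ {1, 2, -1, 3, -2, 4}. In that subpopulation Output = 2, 3, 0, 4, 1, 5, mean 2.5.

2.5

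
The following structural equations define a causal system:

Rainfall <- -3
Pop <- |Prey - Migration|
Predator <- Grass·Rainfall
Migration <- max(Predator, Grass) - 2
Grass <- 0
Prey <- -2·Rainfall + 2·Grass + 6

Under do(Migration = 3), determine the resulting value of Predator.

0

The intervention breaks the incoming arrows to Migration: Migration <- max(Predator, Grass) - 2 no longer applies, and Migration = 3.
Since Predator is not a descendant of the intervened variable, it is unaffected.
Predator = Grass·Rainfall  [with Grass=0, Rainfall=-3]  = 0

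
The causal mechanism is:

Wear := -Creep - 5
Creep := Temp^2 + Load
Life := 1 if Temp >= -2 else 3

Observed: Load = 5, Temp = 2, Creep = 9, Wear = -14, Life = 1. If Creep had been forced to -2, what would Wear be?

The intervention breaks the incoming arrows to Creep: Creep := Temp^2 + Load no longer applies, and Creep = -2.
Wear = -Creep - 5  [with Creep=-2]  = -3

-3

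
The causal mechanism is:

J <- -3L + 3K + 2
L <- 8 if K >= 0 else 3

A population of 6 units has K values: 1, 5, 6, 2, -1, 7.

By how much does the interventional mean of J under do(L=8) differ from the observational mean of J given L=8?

Every unit gets L=8 under the intervention. J values become -19, -7, -4, -16, -25, -1; E[J|do(L=8)] = -12.
Observing L=8 restricts to units where L's equation naturally yields 8: K ∈ {1, 5, 6, 2, 7}. In that subpopulation J = -19, -7, -4, -16, -1, mean -9.4.
Difference = -12 − (-9.4) = -2.6.

-2.6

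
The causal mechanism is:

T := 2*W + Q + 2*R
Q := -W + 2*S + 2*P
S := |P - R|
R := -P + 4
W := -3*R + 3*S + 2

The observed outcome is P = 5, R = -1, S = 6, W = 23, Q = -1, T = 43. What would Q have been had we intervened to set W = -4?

Intervening sets W = -4 and removes its equation (W := -3*R + 3*S + 2).
R = -P + 4  [with P=5]  = -1
S = |P - R|  [with P=5, R=-1]  = 6
Q = -W + 2*S + 2*P  [with W=-4, S=6, P=5]  = 26

26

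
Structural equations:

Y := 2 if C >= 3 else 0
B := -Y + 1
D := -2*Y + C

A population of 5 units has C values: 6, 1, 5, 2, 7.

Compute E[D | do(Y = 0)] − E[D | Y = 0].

Under do(Y=0), Y's equation is replaced by Y=0 for every unit. Per-unit D: 6, 1, 5, 2, 7. Mean = 4.2.
E[D|Y=0] averages over only the 2 units with Y=0 (C = 1, 2): D = 1, 2, mean 1.5.
Difference = 4.2 − 1.5 = 2.7.

2.7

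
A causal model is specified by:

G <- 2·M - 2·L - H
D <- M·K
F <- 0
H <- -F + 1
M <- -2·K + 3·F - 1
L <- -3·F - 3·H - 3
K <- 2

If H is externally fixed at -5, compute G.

Under do(H=-5), the mechanism H <- -F + 1 is discarded; H is fixed at -5.
M = -2·K + 3·F - 1  [with K=2, F=0]  = -5
L = -3·F - 3·H - 3  [with F=0, H=-5]  = 12
G = 2·M - 2·L - H  [with M=-5, L=12, H=-5]  = -29

-29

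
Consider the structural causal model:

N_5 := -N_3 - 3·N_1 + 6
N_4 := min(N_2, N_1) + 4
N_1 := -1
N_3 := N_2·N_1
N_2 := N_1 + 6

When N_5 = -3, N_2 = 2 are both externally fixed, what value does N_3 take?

-2

Setting N_5 = -3, N_2 = 2 by intervention discards those variables' equations.
N_3 = N_2·N_1  [with N_2=2, N_1=-1]  = -2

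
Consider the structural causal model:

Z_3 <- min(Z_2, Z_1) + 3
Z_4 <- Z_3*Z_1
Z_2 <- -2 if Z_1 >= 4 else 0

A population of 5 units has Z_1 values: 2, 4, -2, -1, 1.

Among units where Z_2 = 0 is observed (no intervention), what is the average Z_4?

1.25

Observing Z_2=0 restricts to units where Z_2's equation naturally yields 0: Z_1 ∈ {2, -2, -1, 1}. In that subpopulation Z_4 = 6, -2, -2, 3, mean 1.25.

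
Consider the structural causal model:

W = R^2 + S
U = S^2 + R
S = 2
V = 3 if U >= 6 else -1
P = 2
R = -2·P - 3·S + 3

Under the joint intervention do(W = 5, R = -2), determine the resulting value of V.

-1

Under do(W = 5, R = -2), each intervened variable's structural equation is replaced by its fixed value.
U = S^2 + R  [with S=2, R=-2]  = 2
V = 3 if U >= 6 else -1  [with U=2]  = -1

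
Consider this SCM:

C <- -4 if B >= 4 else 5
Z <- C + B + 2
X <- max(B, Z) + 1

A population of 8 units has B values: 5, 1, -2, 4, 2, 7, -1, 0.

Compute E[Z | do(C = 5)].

Under do(C=5), C's equation is replaced by C=5 for every unit. Per-unit Z: 12, 8, 5, 11, 9, 14, 6, 7. Mean = 9.

9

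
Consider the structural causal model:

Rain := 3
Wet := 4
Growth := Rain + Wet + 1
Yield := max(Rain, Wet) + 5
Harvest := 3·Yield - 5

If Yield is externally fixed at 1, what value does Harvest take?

-2

Intervening sets Yield = 1 and removes its equation (Yield := max(Rain, Wet) + 5).
Harvest = 3·Yield - 5  [with Yield=1]  = -2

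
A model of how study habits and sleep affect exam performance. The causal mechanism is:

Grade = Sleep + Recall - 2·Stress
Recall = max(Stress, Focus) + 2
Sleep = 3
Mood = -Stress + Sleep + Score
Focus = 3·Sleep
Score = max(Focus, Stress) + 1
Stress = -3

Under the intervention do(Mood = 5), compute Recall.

The intervention breaks the incoming arrows to Mood: Mood = -Stress + Sleep + Score no longer applies, and Mood = 5.
Since Recall is not a descendant of the intervened variable, it is unaffected.
Focus = 3·Sleep  [with Sleep=3]  = 9
Recall = max(Stress, Focus) + 2  [with Stress=-3, Focus=9]  = 11

11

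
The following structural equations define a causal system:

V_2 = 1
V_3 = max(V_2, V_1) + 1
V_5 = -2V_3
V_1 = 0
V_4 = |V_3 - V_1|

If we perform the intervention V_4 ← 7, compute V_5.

Intervening sets V_4 = 7 and removes its equation (V_4 = |V_3 - V_1|).
No directed path runs from V_4 to V_5, so V_5 keeps its natural value.
V_3 = max(V_2, V_1) + 1  [with V_2=1, V_1=0]  = 2
V_5 = -2V_3  [with V_3=2]  = -4

-4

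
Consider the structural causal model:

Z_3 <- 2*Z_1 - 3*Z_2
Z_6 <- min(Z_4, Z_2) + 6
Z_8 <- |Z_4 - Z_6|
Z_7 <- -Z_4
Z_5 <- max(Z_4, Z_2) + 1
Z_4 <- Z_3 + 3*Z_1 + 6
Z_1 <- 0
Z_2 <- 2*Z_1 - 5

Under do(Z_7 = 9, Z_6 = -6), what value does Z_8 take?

27

Under do(Z_7 = 9, Z_6 = -6), each intervened variable's structural equation is replaced by its fixed value.
Z_2 = 2*Z_1 - 5  [with Z_1=0]  = -5
Z_3 = 2*Z_1 - 3*Z_2  [with Z_1=0, Z_2=-5]  = 15
Z_4 = Z_3 + 3*Z_1 + 6  [with Z_3=15, Z_1=0]  = 21
Z_8 = |Z_4 - Z_6|  [with Z_4=21, Z_6=-6]  = 27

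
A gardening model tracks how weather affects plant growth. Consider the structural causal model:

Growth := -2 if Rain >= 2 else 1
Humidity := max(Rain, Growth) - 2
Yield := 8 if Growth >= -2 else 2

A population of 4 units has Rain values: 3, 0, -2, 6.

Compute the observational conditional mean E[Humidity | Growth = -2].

Observing Growth=-2 restricts to units where Growth's equation naturally yields -2: Rain ∈ {3, 6}. In that subpopulation Humidity = 1, 4, mean 2.5.

2.5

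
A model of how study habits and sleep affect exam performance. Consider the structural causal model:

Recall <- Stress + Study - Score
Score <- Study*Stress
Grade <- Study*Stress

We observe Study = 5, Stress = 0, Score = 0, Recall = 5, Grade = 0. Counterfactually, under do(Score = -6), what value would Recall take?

11

The intervention breaks the incoming arrows to Score: Score <- Study*Stress no longer applies, and Score = -6.
Recall = Stress + Study - Score  [with Stress=0, Study=5, Score=-6]  = 11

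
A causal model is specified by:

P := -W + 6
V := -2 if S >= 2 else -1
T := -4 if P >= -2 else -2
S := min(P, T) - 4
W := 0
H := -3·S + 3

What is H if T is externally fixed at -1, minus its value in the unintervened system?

-9

The intervention breaks the incoming arrows to T: T := -4 if P >= -2 else -2 no longer applies, and T = -1.
P = -W + 6  [with W=0]  = 6
S = min(P, T) - 4  [with P=6, T=-1]  = -5
H = -3·S + 3  [with S=-5]  = 18
Without intervention: P = -W + 6  [with W=0]  = 6; T = -4 if P >= -2 else -2  [with P=6]  = -4; S = min(P, T) - 4  [with P=6, T=-4]  = -8; H = -3·S + 3  [with S=-8]  = 27.
Change = 18 − 27 = -9.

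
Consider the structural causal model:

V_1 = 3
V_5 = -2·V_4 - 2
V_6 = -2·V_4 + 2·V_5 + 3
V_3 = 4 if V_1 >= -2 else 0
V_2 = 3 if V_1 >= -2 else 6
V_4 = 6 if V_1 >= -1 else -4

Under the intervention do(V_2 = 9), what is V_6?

-37

Under do(V_2=9), the mechanism V_2 = 3 if V_1 >= -2 else 6 is discarded; V_2 is fixed at 9.
No directed path runs from V_2 to V_6, so V_6 keeps its natural value.
V_4 = 6 if V_1 >= -1 else -4  [with V_1=3]  = 6
V_5 = -2·V_4 - 2  [with V_4=6]  = -14
V_6 = -2·V_4 + 2·V_5 + 3  [with V_4=6, V_5=-14]  = -37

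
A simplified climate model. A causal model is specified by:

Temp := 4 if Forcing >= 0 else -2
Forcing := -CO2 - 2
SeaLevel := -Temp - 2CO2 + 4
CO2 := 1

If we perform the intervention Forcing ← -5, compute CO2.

Under do(Forcing=-5), the mechanism Forcing := -CO2 - 2 is discarded; Forcing is fixed at -5.
CO2 is not downstream of the intervention, so its value is determined by the original equations.

1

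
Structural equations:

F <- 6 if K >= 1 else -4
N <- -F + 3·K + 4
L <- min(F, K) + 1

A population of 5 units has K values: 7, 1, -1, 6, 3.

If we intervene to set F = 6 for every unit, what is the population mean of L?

do(F=6) breaks F's dependence on K. With F=6 fixed, L across the units is 7, 2, 0, 7, 4, mean 4.

4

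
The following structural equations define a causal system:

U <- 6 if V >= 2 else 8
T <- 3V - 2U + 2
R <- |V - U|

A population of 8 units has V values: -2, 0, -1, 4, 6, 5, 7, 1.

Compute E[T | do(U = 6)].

-2.5

Every unit gets U=6 under the intervention. T values become -16, -10, -13, 2, 8, 5, 11, -7; E[T|do(U=6)] = -2.5.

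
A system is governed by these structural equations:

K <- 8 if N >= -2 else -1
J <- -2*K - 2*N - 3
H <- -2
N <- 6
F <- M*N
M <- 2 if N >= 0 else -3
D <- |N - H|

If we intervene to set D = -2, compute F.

12

do(D=-2) replaces the equation D <- |N - H| with the constant D = -2.
F is not downstream of the intervention, so its value is determined by the original equations.
M = 2 if N >= 0 else -3  [with N=6]  = 2
F = M*N  [with M=2, N=6]  = 12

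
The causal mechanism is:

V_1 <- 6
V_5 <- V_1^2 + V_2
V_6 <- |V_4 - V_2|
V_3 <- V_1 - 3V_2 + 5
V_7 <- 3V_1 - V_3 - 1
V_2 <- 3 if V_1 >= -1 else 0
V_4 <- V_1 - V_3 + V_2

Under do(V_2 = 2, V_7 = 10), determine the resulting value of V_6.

Under do(V_2 = 2, V_7 = 10), each intervened variable's structural equation is replaced by its fixed value.
V_3 = V_1 - 3V_2 + 5  [with V_1=6, V_2=2]  = 5
V_4 = V_1 - V_3 + V_2  [with V_1=6, V_3=5, V_2=2]  = 3
V_6 = |V_4 - V_2|  [with V_4=3, V_2=2]  = 1

1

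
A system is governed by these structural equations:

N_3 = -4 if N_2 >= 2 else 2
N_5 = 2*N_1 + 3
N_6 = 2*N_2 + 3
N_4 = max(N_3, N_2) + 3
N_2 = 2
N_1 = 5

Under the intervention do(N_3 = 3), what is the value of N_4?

The intervention breaks the incoming arrows to N_3: N_3 = -4 if N_2 >= 2 else 2 no longer applies, and N_3 = 3.
N_4 = max(N_3, N_2) + 3  [with N_3=3, N_2=2]  = 6

6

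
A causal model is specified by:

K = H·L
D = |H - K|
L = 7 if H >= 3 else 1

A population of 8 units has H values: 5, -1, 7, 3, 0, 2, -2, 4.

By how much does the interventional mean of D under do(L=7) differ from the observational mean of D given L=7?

do(L=7) breaks L's dependence on H. With L=7 fixed, D across the units is 30, 6, 42, 18, 0, 12, 12, 24, mean 18.
E[D|L=7] averages over only the 4 units with L=7 (H = 5, 7, 3, 4): D = 30, 42, 18, 24, mean 28.5.
Difference = 18 − 28.5 = -10.5.

-10.5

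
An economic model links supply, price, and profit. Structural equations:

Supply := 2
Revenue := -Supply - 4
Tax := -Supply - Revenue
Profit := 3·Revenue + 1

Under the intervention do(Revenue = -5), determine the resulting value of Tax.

3

The intervention breaks the incoming arrows to Revenue: Revenue := -Supply - 4 no longer applies, and Revenue = -5.
Tax = -Supply - Revenue  [with Supply=2, Revenue=-5]  = 3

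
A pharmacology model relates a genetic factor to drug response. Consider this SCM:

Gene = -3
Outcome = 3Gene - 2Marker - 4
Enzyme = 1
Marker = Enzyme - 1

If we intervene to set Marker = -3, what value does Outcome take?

-7

The intervention breaks the incoming arrows to Marker: Marker = Enzyme - 1 no longer applies, and Marker = -3.
Outcome = 3Gene - 2Marker - 4  [with Gene=-3, Marker=-3]  = -7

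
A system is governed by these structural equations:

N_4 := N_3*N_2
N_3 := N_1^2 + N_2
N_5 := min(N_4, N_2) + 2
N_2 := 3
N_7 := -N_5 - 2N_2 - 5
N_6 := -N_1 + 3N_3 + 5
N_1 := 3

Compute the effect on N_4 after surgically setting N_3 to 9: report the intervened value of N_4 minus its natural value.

-9

The intervention breaks the incoming arrows to N_3: N_3 := N_1^2 + N_2 no longer applies, and N_3 = 9.
N_4 = N_3*N_2  [with N_3=9, N_2=3]  = 27
Without intervention: N_3 = N_1^2 + N_2  [with N_1=3, N_2=3]  = 12; N_4 = N_3*N_2  [with N_3=12, N_2=3]  = 36.
Change = 27 − 36 = -9.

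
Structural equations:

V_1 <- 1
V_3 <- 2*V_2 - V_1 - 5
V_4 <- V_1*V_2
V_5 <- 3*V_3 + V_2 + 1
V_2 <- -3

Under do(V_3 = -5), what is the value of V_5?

do(V_3=-5) replaces the equation V_3 <- 2*V_2 - V_1 - 5 with the constant V_3 = -5.
V_5 = 3*V_3 + V_2 + 1  [with V_3=-5, V_2=-3]  = -17

-17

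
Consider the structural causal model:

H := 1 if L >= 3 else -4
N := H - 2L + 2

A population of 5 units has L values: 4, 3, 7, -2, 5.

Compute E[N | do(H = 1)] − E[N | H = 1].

2.7

The intervention sets H=1 in all 5 units regardless of L. Recomputing N per unit gives -5, -3, -11, 7, -7; average -3.8.
Conditioning on H=1 selects the 4 unit(s) with L ∈ {4, 3, 7, 5}. Their N values: -5, -3, -11, -7. Mean = -6.5.
Difference = -3.8 − (-6.5) = 2.7.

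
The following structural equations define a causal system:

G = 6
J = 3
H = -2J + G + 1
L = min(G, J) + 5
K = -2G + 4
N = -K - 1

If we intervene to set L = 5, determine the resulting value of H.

1

Under do(L=5), the mechanism L = min(G, J) + 5 is discarded; L is fixed at 5.
Since H is not a descendant of the intervened variable, it is unaffected.
H = -2J + G + 1  [with J=3, G=6]  = 1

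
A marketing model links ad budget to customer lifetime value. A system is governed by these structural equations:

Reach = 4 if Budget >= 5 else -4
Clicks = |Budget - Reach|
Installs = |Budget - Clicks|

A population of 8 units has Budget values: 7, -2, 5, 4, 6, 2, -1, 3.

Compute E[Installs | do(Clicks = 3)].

2.5

Every unit gets Clicks=3 under the intervention. Installs values become 4, 5, 2, 1, 3, 1, 4, 0; E[Installs|do(Clicks=3)] = 2.5.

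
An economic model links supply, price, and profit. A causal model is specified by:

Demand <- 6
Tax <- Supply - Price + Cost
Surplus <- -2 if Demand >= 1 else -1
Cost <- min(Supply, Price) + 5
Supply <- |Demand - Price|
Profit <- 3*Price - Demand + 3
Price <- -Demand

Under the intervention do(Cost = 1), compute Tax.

19

Intervening sets Cost = 1 and removes its equation (Cost <- min(Supply, Price) + 5).
Price = -Demand  [with Demand=6]  = -6
Supply = |Demand - Price|  [with Demand=6, Price=-6]  = 12
Tax = Supply - Price + Cost  [with Supply=12, Price=-6, Cost=1]  = 19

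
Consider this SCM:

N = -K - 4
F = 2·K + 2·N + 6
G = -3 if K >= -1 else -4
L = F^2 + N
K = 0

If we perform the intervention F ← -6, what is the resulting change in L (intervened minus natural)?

32

The intervention breaks the incoming arrows to F: F = 2·K + 2·N + 6 no longer applies, and F = -6.
N = -K - 4  [with K=0]  = -4
L = F^2 + N  [with F=-6, N=-4]  = 32
Without intervention: N = -K - 4  [with K=0]  = -4; F = 2·K + 2·N + 6  [with K=0, N=-4]  = -2; L = F^2 + N  [with F=-2, N=-4]  = 0.
Change = 32 − 0 = 32.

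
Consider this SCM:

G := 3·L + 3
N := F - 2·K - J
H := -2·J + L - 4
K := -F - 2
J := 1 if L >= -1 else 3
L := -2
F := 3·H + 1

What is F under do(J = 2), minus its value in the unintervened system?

6

Under do(J=2), the mechanism J := 1 if L >= -1 else 3 is discarded; J is fixed at 2.
H = -2·J + L - 4  [with J=2, L=-2]  = -10
F = 3·H + 1  [with H=-10]  = -29
Without intervention: J = 1 if L >= -1 else 3  [with L=-2]  = 3; H = -2·J + L - 4  [with J=3, L=-2]  = -12; F = 3·H + 1  [with H=-12]  = -35.
Change = -29 − (-35) = 6.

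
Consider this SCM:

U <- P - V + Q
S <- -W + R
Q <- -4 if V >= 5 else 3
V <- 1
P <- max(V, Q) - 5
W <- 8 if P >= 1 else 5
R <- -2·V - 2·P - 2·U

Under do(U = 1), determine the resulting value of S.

The intervention breaks the incoming arrows to U: U <- P - V + Q no longer applies, and U = 1.
Q = -4 if V >= 5 else 3  [with V=1]  = 3
P = max(V, Q) - 5  [with V=1, Q=3]  = -2
W = 8 if P >= 1 else 5  [with P=-2]  = 5
R = -2·V - 2·P - 2·U  [with V=1, P=-2, U=1]  = 0
S = -W + R  [with W=5, R=0]  = -5

-5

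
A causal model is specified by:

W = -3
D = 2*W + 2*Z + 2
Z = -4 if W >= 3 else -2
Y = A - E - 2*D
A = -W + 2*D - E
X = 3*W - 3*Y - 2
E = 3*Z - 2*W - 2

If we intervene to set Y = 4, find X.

-23

Intervening sets Y = 4 and removes its equation (Y = A - E - 2*D).
X = 3*W - 3*Y - 2  [with W=-3, Y=4]  = -23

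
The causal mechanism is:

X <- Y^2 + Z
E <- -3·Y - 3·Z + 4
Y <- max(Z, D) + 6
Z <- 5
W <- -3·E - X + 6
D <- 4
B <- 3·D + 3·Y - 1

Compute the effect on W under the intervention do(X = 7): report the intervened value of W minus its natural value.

Under do(X=7), the mechanism X <- Y^2 + Z is discarded; X is fixed at 7.
Y = max(Z, D) + 6  [with Z=5, D=4]  = 11
E = -3·Y - 3·Z + 4  [with Y=11, Z=5]  = -44
W = -3·E - X + 6  [with E=-44, X=7]  = 131
Without intervention: Y = max(Z, D) + 6  [with Z=5, D=4]  = 11; X = Y^2 + Z  [with Y=11, Z=5]  = 126; E = -3·Y - 3·Z + 4  [with Y=11, Z=5]  = -44; W = -3·E - X + 6  [with E=-44, X=126]  = 12.
Change = 131 − 12 = 119.

119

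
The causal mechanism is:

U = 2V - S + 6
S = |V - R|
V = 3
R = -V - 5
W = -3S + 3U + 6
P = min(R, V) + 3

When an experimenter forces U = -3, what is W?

-36

Intervening sets U = -3 and removes its equation (U = 2V - S + 6).
R = -V - 5  [with V=3]  = -8
S = |V - R|  [with V=3, R=-8]  = 11
W = -3S + 3U + 6  [with S=11, U=-3]  = -36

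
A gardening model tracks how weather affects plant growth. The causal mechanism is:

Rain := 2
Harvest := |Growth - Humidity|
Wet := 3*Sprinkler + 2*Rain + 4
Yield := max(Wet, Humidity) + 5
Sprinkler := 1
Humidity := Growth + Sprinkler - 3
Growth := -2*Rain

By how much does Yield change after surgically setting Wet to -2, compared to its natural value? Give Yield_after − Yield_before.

-13

The intervention breaks the incoming arrows to Wet: Wet := 3*Sprinkler + 2*Rain + 4 no longer applies, and Wet = -2.
Growth = -2*Rain  [with Rain=2]  = -4
Humidity = Growth + Sprinkler - 3  [with Growth=-4, Sprinkler=1]  = -6
Yield = max(Wet, Humidity) + 5  [with Wet=-2, Humidity=-6]  = 3
Without intervention: Wet = 3*Sprinkler + 2*Rain + 4  [with Sprinkler=1, Rain=2]  = 11; Growth = -2*Rain  [with Rain=2]  = -4; Humidity = Growth + Sprinkler - 3  [with Growth=-4, Sprinkler=1]  = -6; Yield = max(Wet, Humidity) + 5  [with Wet=11, Humidity=-6]  = 16.
Change = 3 − 16 = -13.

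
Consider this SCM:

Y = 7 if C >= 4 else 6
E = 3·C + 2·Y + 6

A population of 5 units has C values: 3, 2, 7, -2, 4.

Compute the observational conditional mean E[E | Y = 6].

21

E[E|Y=6] averages over only the 3 units with Y=6 (C = 3, 2, -2): E = 27, 24, 12, mean 21.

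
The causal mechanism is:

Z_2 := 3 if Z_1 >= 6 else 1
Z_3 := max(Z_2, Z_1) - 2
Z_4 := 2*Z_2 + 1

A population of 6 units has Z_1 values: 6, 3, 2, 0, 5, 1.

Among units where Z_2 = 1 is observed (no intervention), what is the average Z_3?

E[Z_3|Z_2=1] averages over only the 5 units with Z_2=1 (Z_1 = 3, 2, 0, 5, 1): Z_3 = 1, 0, -1, 3, -1, mean 0.4.

0.4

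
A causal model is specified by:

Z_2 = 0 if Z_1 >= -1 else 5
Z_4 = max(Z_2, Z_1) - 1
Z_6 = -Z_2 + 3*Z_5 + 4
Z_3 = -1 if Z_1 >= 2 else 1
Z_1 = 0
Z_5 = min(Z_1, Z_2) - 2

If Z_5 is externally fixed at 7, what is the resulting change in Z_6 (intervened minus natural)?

27

The intervention breaks the incoming arrows to Z_5: Z_5 = min(Z_1, Z_2) - 2 no longer applies, and Z_5 = 7.
Z_2 = 0 if Z_1 >= -1 else 5  [with Z_1=0]  = 0
Z_6 = -Z_2 + 3*Z_5 + 4  [with Z_2=0, Z_5=7]  = 25
Without intervention: Z_2 = 0 if Z_1 >= -1 else 5  [with Z_1=0]  = 0; Z_5 = min(Z_1, Z_2) - 2  [with Z_1=0, Z_2=0]  = -2; Z_6 = -Z_2 + 3*Z_5 + 4  [with Z_2=0, Z_5=-2]  = -2.
Change = 25 − (-2) = 27.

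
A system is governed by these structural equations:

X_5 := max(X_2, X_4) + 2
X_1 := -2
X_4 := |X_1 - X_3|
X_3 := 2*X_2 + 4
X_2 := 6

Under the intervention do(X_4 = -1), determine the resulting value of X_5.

Intervening sets X_4 = -1 and removes its equation (X_4 := |X_1 - X_3|).
X_5 = max(X_2, X_4) + 2  [with X_2=6, X_4=-1]  = 8

8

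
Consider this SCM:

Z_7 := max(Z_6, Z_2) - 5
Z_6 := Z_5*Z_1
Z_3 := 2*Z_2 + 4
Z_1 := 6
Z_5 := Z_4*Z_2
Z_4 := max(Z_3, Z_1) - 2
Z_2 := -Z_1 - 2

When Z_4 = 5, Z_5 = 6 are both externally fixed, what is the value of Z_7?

Under do(Z_4 = 5, Z_5 = 6), each intervened variable's structural equation is replaced by its fixed value.
Z_2 = -Z_1 - 2  [with Z_1=6]  = -8
Z_6 = Z_5*Z_1  [with Z_5=6, Z_1=6]  = 36
Z_7 = max(Z_6, Z_2) - 5  [with Z_6=36, Z_2=-8]  = 31

31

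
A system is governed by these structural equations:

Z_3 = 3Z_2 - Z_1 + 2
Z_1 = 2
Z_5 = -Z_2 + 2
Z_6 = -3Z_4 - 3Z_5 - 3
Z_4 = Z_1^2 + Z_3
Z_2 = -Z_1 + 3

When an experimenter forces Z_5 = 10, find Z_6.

-54

The intervention breaks the incoming arrows to Z_5: Z_5 = -Z_2 + 2 no longer applies, and Z_5 = 10.
Z_2 = -Z_1 + 3  [with Z_1=2]  = 1
Z_3 = 3Z_2 - Z_1 + 2  [with Z_2=1, Z_1=2]  = 3
Z_4 = Z_1^2 + Z_3  [with Z_1=2, Z_3=3]  = 7
Z_6 = -3Z_4 - 3Z_5 - 3  [with Z_4=7, Z_5=10]  = -54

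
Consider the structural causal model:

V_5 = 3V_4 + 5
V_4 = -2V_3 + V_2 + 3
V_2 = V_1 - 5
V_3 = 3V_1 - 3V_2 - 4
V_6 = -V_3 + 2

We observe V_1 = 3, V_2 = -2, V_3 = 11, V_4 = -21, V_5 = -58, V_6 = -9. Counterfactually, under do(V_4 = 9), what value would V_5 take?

Intervening sets V_4 = 9 and removes its equation (V_4 = -2V_3 + V_2 + 3).
V_5 = 3V_4 + 5  [with V_4=9]  = 32

32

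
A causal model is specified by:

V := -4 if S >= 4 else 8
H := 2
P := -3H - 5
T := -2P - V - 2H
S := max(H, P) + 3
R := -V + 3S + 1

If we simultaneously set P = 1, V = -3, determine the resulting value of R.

19

The joint intervention fixes P = 1, V = -3, removing each variable's own equation.
S = max(H, P) + 3  [with H=2, P=1]  = 5
R = -V + 3S + 1  [with V=-3, S=5]  = 19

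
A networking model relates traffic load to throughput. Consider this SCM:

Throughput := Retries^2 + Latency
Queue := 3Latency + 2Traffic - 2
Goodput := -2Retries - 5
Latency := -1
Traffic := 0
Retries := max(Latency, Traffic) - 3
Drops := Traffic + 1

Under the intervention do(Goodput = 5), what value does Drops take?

Under do(Goodput=5), the mechanism Goodput := -2Retries - 5 is discarded; Goodput is fixed at 5.
Since Drops is not a descendant of the intervened variable, it is unaffected.
Drops = Traffic + 1  [with Traffic=0]  = 1

1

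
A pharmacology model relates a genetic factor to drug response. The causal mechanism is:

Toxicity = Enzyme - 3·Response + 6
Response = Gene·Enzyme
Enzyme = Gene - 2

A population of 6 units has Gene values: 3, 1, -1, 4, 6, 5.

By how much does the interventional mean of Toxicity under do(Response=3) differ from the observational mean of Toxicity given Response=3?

2

Under do(Response=3), Response's equation is replaced by Response=3 for every unit. Per-unit Toxicity: -2, -4, -6, -1, 1, 0. Mean = -2.
Conditioning on Response=3 selects the 2 unit(s) with Gene ∈ {3, -1}. Their Toxicity values: -2, -6. Mean = -4.
Difference = -2 − (-4) = 2.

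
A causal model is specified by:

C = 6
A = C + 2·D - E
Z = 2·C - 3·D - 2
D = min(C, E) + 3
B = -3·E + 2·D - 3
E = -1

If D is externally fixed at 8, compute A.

The intervention breaks the incoming arrows to D: D = min(C, E) + 3 no longer applies, and D = 8.
A = C + 2·D - E  [with C=6, D=8, E=-1]  = 23

23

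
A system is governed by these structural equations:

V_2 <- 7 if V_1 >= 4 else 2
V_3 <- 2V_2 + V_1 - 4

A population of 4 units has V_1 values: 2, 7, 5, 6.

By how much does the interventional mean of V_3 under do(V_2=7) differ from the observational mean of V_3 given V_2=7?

-1

Under do(V_2=7), V_2's equation is replaced by V_2=7 for every unit. Per-unit V_3: 12, 17, 15, 16. Mean = 15.
Observing V_2=7 restricts to units where V_2's equation naturally yields 7: V_1 ∈ {7, 5, 6}. In that subpopulation V_3 = 17, 15, 16, mean 16.
Difference = 15 − 16 = -1.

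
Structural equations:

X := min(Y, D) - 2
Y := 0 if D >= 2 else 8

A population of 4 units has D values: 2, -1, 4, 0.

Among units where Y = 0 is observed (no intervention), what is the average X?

-2

Conditioning on Y=0 selects the 2 unit(s) with D ∈ {2, 4}. Their X values: -2, -2. Mean = -2.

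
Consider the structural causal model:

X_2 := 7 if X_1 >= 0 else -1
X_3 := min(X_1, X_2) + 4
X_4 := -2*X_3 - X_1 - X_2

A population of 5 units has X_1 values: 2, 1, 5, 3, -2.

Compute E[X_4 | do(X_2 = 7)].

-20.4

Every unit gets X_2=7 under the intervention. X_4 values become -21, -18, -30, -24, -9; E[X_4|do(X_2=7)] = -20.4.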